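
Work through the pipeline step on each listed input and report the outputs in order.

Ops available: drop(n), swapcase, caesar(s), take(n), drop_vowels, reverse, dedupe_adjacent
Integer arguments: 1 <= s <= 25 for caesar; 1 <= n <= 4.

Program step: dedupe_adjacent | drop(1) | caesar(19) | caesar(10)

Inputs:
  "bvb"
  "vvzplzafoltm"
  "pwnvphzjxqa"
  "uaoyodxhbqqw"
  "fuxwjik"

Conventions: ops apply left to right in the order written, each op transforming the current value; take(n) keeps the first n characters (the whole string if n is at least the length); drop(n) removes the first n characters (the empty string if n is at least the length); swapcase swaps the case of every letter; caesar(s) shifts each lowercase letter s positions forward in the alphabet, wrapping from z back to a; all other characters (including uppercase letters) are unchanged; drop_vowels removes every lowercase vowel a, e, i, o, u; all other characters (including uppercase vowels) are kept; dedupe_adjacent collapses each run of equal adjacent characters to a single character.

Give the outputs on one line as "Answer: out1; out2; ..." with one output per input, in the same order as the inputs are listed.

"ye"; "csocdirowp"; "zqyskcmatd"; "drbrgaketz"; "xazmln"

Execution, op by op:
  "bvb" -> "bvb" -> "vb" -> "ou" -> "ye"
  "vvzplzafoltm" -> "vzplzafoltm" -> "zplzafoltm" -> "siestyhemf" -> "csocdirowp"
  "pwnvphzjxqa" -> "pwnvphzjxqa" -> "wnvphzjxqa" -> "pgoiascqjt" -> "zqyskcmatd"
  "uaoyodxhbqqw" -> "uaoyodxhbqw" -> "aoyodxhbqw" -> "thrhwqaujp" -> "drbrgaketz"
  "fuxwjik" -> "fuxwjik" -> "uxwjik" -> "nqpcbd" -> "xazmln"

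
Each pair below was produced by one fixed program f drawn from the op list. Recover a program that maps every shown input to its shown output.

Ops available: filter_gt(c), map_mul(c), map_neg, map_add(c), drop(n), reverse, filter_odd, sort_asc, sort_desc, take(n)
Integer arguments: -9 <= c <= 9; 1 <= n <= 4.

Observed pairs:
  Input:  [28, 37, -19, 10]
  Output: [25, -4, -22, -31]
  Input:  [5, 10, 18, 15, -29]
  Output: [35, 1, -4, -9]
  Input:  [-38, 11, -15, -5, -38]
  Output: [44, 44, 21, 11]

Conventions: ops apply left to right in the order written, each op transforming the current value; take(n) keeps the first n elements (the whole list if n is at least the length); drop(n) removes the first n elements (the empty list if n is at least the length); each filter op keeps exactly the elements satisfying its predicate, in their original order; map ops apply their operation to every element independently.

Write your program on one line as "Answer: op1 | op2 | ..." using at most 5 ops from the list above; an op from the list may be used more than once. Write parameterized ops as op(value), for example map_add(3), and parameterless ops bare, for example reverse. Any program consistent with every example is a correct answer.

sort_desc | sort_asc | take(4) | map_add(-6) | map_neg

Check, running the answer program on each example:
  [28, 37, -19, 10] -> [37, 28, 10, -19] -> [-19, 10, 28, 37] -> [-19, 10, 28, 37] -> [-25, 4, 22, 31] -> [25, -4, -22, -31]
  [5, 10, 18, 15, -29] -> [18, 15, 10, 5, -29] -> [-29, 5, 10, 15, 18] -> [-29, 5, 10, 15] -> [-35, -1, 4, 9] -> [35, 1, -4, -9]
  [-38, 11, -15, -5, -38] -> [11, -5, -15, -38, -38] -> [-38, -38, -15, -5, 11] -> [-38, -38, -15, -5] -> [-44, -44, -21, -11] -> [44, 44, 21, 11]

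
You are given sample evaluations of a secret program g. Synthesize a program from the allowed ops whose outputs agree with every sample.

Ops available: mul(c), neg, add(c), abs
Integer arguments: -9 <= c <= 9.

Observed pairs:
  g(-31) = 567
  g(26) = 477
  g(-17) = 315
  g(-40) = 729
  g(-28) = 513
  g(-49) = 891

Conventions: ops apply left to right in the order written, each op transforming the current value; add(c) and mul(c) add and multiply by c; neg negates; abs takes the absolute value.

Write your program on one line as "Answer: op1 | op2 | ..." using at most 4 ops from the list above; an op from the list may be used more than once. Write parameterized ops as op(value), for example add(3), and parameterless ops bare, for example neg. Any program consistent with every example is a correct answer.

mul(9) | mul(-2) | abs | add(9)

Check, running the answer program on each example:
  -31 -> -279 -> 558 -> 558 -> 567
  26 -> 234 -> -468 -> 468 -> 477
  -17 -> -153 -> 306 -> 306 -> 315
  -40 -> -360 -> 720 -> 720 -> 729
  -28 -> -252 -> 504 -> 504 -> 513
  -49 -> -441 -> 882 -> 882 -> 891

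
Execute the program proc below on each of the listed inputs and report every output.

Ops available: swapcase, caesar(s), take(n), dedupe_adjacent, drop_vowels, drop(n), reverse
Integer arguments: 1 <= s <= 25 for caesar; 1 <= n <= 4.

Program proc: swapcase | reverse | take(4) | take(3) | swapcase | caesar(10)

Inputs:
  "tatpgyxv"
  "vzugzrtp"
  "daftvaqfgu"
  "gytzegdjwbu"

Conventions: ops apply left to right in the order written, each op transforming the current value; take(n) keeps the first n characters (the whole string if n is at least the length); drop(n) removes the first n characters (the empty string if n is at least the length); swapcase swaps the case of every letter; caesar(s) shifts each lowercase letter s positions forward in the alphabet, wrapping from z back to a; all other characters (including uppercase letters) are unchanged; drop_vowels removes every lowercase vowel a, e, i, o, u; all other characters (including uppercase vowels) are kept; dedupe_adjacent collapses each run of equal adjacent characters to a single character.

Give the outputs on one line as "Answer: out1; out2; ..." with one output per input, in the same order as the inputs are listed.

Execution, op by op:
  "tatpgyxv" -> "TATPGYXV" -> "VXYGPTAT" -> "VXYG" -> "VXY" -> "vxy" -> "fhi"
  "vzugzrtp" -> "VZUGZRTP" -> "PTRZGUZV" -> "PTRZ" -> "PTR" -> "ptr" -> "zdb"
  "daftvaqfgu" -> "DAFTVAQFGU" -> "UGFQAVTFAD" -> "UGFQ" -> "UGF" -> "ugf" -> "eqp"
  "gytzegdjwbu" -> "GYTZEGDJWBU" -> "UBWJDGEZTYG" -> "UBWJ" -> "UBW" -> "ubw" -> "elg"

"fhi"; "zdb"; "eqp"; "elg"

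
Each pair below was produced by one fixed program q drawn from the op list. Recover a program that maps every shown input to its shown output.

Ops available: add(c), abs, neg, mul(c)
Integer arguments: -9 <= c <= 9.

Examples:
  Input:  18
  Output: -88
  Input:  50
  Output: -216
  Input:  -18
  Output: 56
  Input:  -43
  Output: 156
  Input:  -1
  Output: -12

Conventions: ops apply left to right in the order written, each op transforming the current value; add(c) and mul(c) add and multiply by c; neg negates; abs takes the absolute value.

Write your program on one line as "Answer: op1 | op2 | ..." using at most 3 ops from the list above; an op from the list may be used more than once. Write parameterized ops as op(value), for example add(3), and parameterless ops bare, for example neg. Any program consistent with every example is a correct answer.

add(4) | mul(4) | neg

Check, running the answer program on each example:
  18 -> 22 -> 88 -> -88
  50 -> 54 -> 216 -> -216
  -18 -> -14 -> -56 -> 56
  -43 -> -39 -> -156 -> 156
  -1 -> 3 -> 12 -> -12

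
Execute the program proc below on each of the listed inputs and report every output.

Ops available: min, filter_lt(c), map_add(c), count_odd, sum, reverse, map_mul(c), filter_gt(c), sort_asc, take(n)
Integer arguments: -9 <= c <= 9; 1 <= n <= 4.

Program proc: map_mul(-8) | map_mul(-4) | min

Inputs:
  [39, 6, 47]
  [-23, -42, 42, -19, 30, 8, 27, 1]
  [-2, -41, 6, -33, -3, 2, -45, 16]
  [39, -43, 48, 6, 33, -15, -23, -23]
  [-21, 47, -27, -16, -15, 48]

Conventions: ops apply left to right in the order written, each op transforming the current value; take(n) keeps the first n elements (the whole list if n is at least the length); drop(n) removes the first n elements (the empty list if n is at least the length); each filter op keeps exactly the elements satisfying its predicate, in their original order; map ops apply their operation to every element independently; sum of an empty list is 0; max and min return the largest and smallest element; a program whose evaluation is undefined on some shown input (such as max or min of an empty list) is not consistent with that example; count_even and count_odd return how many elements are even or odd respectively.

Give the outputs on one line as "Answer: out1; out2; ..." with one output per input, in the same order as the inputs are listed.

Execution, op by op:
  [39, 6, 47] -> [-312, -48, -376] -> [1248, 192, 1504] -> 192
  [-23, -42, 42, -19, 30, 8, 27, 1] -> [184, 336, -336, 152, -240, -64, -216, -8] -> [-736, -1344, 1344, -608, 960, 256, 864, 32] -> -1344
  [-2, -41, 6, -33, -3, 2, -45, 16] -> [16, 328, -48, 264, 24, -16, 360, -128] -> [-64, -1312, 192, -1056, -96, 64, -1440, 512] -> -1440
  [39, -43, 48, 6, 33, -15, -23, -23] -> [-312, 344, -384, -48, -264, 120, 184, 184] -> [1248, -1376, 1536, 192, 1056, -480, -736, -736] -> -1376
  [-21, 47, -27, -16, -15, 48] -> [168, -376, 216, 128, 120, -384] -> [-672, 1504, -864, -512, -480, 1536] -> -864

192; -1344; -1440; -1376; -864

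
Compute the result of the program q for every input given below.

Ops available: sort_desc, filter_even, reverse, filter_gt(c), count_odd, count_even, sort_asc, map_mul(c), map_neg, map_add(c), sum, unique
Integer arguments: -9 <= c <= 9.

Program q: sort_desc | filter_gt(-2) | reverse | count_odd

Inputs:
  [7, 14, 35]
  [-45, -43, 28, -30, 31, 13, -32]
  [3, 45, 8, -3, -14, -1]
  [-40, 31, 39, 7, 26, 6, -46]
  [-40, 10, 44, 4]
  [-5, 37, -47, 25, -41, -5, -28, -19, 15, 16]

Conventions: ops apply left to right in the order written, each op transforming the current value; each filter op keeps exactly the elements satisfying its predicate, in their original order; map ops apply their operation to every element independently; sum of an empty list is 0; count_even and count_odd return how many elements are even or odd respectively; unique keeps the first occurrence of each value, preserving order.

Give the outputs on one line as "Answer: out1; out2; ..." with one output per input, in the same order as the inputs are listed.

Execution, op by op:
  [7, 14, 35] -> [35, 14, 7] -> [35, 14, 7] -> [7, 14, 35] -> 2
  [-45, -43, 28, -30, 31, 13, -32] -> [31, 28, 13, -30, -32, -43, -45] -> [31, 28, 13] -> [13, 28, 31] -> 2
  [3, 45, 8, -3, -14, -1] -> [45, 8, 3, -1, -3, -14] -> [45, 8, 3, -1] -> [-1, 3, 8, 45] -> 3
  [-40, 31, 39, 7, 26, 6, -46] -> [39, 31, 26, 7, 6, -40, -46] -> [39, 31, 26, 7, 6] -> [6, 7, 26, 31, 39] -> 3
  [-40, 10, 44, 4] -> [44, 10, 4, -40] -> [44, 10, 4] -> [4, 10, 44] -> 0
  [-5, 37, -47, 25, -41, -5, -28, -19, 15, 16] -> [37, 25, 16, 15, -5, -5, -19, -28, -41, -47] -> [37, 25, 16, 15] -> [15, 16, 25, 37] -> 3

2; 2; 3; 3; 0; 3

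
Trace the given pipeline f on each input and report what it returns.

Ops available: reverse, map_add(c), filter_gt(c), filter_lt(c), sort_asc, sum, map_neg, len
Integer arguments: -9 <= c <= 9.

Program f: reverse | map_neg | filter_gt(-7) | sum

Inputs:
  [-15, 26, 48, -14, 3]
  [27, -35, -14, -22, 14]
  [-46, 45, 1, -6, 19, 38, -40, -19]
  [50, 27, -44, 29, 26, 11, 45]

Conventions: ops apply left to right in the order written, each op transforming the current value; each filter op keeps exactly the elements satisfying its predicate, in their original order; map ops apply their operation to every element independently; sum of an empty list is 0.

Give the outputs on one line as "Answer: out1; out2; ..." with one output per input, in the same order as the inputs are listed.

26; 71; 110; 44

Execution, op by op:
  [-15, 26, 48, -14, 3] -> [3, -14, 48, 26, -15] -> [-3, 14, -48, -26, 15] -> [-3, 14, 15] -> 26
  [27, -35, -14, -22, 14] -> [14, -22, -14, -35, 27] -> [-14, 22, 14, 35, -27] -> [22, 14, 35] -> 71
  [-46, 45, 1, -6, 19, 38, -40, -19] -> [-19, -40, 38, 19, -6, 1, 45, -46] -> [19, 40, -38, -19, 6, -1, -45, 46] -> [19, 40, 6, -1, 46] -> 110
  [50, 27, -44, 29, 26, 11, 45] -> [45, 11, 26, 29, -44, 27, 50] -> [-45, -11, -26, -29, 44, -27, -50] -> [44] -> 44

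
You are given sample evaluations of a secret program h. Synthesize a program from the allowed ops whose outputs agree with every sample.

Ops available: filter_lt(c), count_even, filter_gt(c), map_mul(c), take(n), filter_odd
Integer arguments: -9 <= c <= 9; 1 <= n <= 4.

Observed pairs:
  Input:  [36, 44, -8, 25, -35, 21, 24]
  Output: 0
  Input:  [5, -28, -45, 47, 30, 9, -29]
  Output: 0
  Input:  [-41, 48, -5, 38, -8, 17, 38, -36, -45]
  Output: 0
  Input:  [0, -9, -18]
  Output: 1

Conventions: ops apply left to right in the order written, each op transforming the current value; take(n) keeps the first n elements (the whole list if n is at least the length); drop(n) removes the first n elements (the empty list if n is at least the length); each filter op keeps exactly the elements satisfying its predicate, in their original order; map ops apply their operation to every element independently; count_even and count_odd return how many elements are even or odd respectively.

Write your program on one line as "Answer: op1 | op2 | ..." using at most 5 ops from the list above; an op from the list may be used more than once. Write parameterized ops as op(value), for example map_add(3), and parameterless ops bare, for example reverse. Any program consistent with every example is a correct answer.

map_mul(7) | filter_gt(-5) | filter_lt(4) | count_even

Check, running the answer program on each example:
  [36, 44, -8, 25, -35, 21, 24] -> [252, 308, -56, 175, -245, 147, 168] -> [252, 308, 175, 147, 168] -> [] -> 0
  [5, -28, -45, 47, 30, 9, -29] -> [35, -196, -315, 329, 210, 63, -203] -> [35, 329, 210, 63] -> [] -> 0
  [-41, 48, -5, 38, -8, 17, 38, -36, -45] -> [-287, 336, -35, 266, -56, 119, 266, -252, -315] -> [336, 266, 119, 266] -> [] -> 0
  [0, -9, -18] -> [0, -63, -126] -> [0] -> [0] -> 1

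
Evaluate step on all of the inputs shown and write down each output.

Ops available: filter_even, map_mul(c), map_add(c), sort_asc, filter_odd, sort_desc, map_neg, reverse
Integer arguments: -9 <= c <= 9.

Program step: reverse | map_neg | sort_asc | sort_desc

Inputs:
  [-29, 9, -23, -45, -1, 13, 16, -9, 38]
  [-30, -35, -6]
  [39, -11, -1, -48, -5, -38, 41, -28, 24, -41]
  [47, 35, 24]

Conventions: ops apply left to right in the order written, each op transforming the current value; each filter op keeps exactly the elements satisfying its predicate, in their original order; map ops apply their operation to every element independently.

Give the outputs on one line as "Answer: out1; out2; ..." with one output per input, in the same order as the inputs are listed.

Execution, op by op:
  [-29, 9, -23, -45, -1, 13, 16, -9, 38] -> [38, -9, 16, 13, -1, -45, -23, 9, -29] -> [-38, 9, -16, -13, 1, 45, 23, -9, 29] -> [-38, -16, -13, -9, 1, 9, 23, 29, 45] -> [45, 29, 23, 9, 1, -9, -13, -16, -38]
  [-30, -35, -6] -> [-6, -35, -30] -> [6, 35, 30] -> [6, 30, 35] -> [35, 30, 6]
  [39, -11, -1, -48, -5, -38, 41, -28, 24, -41] -> [-41, 24, -28, 41, -38, -5, -48, -1, -11, 39] -> [41, -24, 28, -41, 38, 5, 48, 1, 11, -39] -> [-41, -39, -24, 1, 5, 11, 28, 38, 41, 48] -> [48, 41, 38, 28, 11, 5, 1, -24, -39, -41]
  [47, 35, 24] -> [24, 35, 47] -> [-24, -35, -47] -> [-47, -35, -24] -> [-24, -35, -47]

[45, 29, 23, 9, 1, -9, -13, -16, -38]; [35, 30, 6]; [48, 41, 38, 28, 11, 5, 1, -24, -39, -41]; [-24, -35, -47]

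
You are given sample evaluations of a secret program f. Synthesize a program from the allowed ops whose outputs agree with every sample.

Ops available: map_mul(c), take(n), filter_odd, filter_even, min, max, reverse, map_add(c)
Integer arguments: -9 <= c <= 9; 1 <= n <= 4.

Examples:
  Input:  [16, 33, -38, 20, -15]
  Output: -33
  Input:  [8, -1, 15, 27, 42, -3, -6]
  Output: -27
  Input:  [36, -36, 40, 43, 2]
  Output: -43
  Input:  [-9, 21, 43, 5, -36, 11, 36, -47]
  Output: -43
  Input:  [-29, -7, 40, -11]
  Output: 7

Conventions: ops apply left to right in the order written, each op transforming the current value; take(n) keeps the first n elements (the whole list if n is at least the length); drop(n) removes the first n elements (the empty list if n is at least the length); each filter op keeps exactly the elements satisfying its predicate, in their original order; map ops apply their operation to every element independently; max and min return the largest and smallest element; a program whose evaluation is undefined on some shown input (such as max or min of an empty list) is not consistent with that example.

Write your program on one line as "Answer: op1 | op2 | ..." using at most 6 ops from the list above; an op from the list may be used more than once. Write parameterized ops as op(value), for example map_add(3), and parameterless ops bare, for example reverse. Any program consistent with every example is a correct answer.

reverse | map_mul(-1) | reverse | filter_odd | min

Check, running the answer program on each example:
  [16, 33, -38, 20, -15] -> [-15, 20, -38, 33, 16] -> [15, -20, 38, -33, -16] -> [-16, -33, 38, -20, 15] -> [-33, 15] -> -33
  [8, -1, 15, 27, 42, -3, -6] -> [-6, -3, 42, 27, 15, -1, 8] -> [6, 3, -42, -27, -15, 1, -8] -> [-8, 1, -15, -27, -42, 3, 6] -> [1, -15, -27, 3] -> -27
  [36, -36, 40, 43, 2] -> [2, 43, 40, -36, 36] -> [-2, -43, -40, 36, -36] -> [-36, 36, -40, -43, -2] -> [-43] -> -43
  [-9, 21, 43, 5, -36, 11, 36, -47] -> [-47, 36, 11, -36, 5, 43, 21, -9] -> [47, -36, -11, 36, -5, -43, -21, 9] -> [9, -21, -43, -5, 36, -11, -36, 47] -> [9, -21, -43, -5, -11, 47] -> -43
  [-29, -7, 40, -11] -> [-11, 40, -7, -29] -> [11, -40, 7, 29] -> [29, 7, -40, 11] -> [29, 7, 11] -> 7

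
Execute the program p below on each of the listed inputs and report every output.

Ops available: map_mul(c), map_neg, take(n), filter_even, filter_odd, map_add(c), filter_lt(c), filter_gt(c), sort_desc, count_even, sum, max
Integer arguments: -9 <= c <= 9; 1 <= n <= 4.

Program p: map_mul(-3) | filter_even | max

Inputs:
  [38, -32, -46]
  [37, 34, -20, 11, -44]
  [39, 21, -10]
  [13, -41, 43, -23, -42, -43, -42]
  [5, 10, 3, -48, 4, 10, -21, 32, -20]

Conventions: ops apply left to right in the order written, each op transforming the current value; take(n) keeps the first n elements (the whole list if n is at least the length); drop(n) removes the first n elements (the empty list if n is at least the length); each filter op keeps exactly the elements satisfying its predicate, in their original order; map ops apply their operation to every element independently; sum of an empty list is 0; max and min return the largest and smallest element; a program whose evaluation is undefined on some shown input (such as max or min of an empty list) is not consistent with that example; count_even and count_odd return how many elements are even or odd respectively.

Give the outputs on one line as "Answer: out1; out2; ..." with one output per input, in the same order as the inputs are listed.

138; 132; 30; 126; 144

Execution, op by op:
  [38, -32, -46] -> [-114, 96, 138] -> [-114, 96, 138] -> 138
  [37, 34, -20, 11, -44] -> [-111, -102, 60, -33, 132] -> [-102, 60, 132] -> 132
  [39, 21, -10] -> [-117, -63, 30] -> [30] -> 30
  [13, -41, 43, -23, -42, -43, -42] -> [-39, 123, -129, 69, 126, 129, 126] -> [126, 126] -> 126
  [5, 10, 3, -48, 4, 10, -21, 32, -20] -> [-15, -30, -9, 144, -12, -30, 63, -96, 60] -> [-30, 144, -12, -30, -96, 60] -> 144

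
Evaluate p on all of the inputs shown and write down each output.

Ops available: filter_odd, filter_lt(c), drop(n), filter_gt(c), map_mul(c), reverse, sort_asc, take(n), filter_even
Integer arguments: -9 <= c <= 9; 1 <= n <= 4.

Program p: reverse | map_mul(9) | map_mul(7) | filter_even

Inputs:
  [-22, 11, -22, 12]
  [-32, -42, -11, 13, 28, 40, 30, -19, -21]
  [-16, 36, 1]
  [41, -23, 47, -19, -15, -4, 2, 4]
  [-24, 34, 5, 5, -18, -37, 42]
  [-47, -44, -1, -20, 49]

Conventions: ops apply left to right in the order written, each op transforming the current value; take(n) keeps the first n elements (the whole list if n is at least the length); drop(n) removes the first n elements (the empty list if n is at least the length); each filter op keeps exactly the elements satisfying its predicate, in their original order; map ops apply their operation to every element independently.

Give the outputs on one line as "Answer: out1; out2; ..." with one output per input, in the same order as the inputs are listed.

Execution, op by op:
  [-22, 11, -22, 12] -> [12, -22, 11, -22] -> [108, -198, 99, -198] -> [756, -1386, 693, -1386] -> [756, -1386, -1386]
  [-32, -42, -11, 13, 28, 40, 30, -19, -21] -> [-21, -19, 30, 40, 28, 13, -11, -42, -32] -> [-189, -171, 270, 360, 252, 117, -99, -378, -288] -> [-1323, -1197, 1890, 2520, 1764, 819, -693, -2646, -2016] -> [1890, 2520, 1764, -2646, -2016]
  [-16, 36, 1] -> [1, 36, -16] -> [9, 324, -144] -> [63, 2268, -1008] -> [2268, -1008]
  [41, -23, 47, -19, -15, -4, 2, 4] -> [4, 2, -4, -15, -19, 47, -23, 41] -> [36, 18, -36, -135, -171, 423, -207, 369] -> [252, 126, -252, -945, -1197, 2961, -1449, 2583] -> [252, 126, -252]
  [-24, 34, 5, 5, -18, -37, 42] -> [42, -37, -18, 5, 5, 34, -24] -> [378, -333, -162, 45, 45, 306, -216] -> [2646, -2331, -1134, 315, 315, 2142, -1512] -> [2646, -1134, 2142, -1512]
  [-47, -44, -1, -20, 49] -> [49, -20, -1, -44, -47] -> [441, -180, -9, -396, -423] -> [3087, -1260, -63, -2772, -2961] -> [-1260, -2772]

[756, -1386, -1386]; [1890, 2520, 1764, -2646, -2016]; [2268, -1008]; [252, 126, -252]; [2646, -1134, 2142, -1512]; [-1260, -2772]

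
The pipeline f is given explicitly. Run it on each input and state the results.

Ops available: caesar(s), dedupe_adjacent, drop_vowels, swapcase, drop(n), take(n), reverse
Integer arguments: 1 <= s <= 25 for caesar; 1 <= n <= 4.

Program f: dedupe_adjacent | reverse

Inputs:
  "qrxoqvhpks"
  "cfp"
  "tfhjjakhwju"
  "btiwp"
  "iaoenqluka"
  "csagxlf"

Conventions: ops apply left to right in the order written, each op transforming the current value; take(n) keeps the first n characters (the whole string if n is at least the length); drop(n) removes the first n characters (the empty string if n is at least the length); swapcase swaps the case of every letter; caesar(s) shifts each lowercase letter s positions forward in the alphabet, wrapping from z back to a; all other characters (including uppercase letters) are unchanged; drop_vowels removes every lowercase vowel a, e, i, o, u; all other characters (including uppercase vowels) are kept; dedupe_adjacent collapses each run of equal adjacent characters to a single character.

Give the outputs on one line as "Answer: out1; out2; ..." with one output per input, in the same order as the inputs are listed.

Execution, op by op:
  "qrxoqvhpks" -> "qrxoqvhpks" -> "skphvqoxrq"
  "cfp" -> "cfp" -> "pfc"
  "tfhjjakhwju" -> "tfhjakhwju" -> "ujwhkajhft"
  "btiwp" -> "btiwp" -> "pwitb"
  "iaoenqluka" -> "iaoenqluka" -> "akulqneoai"
  "csagxlf" -> "csagxlf" -> "flxgasc"

"skphvqoxrq"; "pfc"; "ujwhkajhft"; "pwitb"; "akulqneoai"; "flxgasc"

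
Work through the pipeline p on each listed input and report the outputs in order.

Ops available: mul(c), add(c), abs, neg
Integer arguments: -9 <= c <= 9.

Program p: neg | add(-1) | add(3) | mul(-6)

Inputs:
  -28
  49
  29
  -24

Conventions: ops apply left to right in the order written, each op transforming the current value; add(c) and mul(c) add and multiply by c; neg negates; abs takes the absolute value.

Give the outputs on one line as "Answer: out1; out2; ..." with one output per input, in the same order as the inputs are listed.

-180; 282; 162; -156

Execution, op by op:
  -28 -> 28 -> 27 -> 30 -> -180
  49 -> -49 -> -50 -> -47 -> 282
  29 -> -29 -> -30 -> -27 -> 162
  -24 -> 24 -> 23 -> 26 -> -156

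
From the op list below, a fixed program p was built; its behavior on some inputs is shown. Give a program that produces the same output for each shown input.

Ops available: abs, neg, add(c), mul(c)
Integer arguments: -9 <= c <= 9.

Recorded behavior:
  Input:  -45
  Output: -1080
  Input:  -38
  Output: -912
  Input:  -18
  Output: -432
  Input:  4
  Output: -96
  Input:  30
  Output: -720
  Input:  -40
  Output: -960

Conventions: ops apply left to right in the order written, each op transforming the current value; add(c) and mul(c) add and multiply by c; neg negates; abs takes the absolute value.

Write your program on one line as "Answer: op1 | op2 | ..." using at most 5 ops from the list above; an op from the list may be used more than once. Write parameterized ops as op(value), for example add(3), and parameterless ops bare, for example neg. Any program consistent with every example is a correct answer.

mul(-4) | abs | neg | mul(6)

Check, running the answer program on each example:
  -45 -> 180 -> 180 -> -180 -> -1080
  -38 -> 152 -> 152 -> -152 -> -912
  -18 -> 72 -> 72 -> -72 -> -432
  4 -> -16 -> 16 -> -16 -> -96
  30 -> -120 -> 120 -> -120 -> -720
  -40 -> 160 -> 160 -> -160 -> -960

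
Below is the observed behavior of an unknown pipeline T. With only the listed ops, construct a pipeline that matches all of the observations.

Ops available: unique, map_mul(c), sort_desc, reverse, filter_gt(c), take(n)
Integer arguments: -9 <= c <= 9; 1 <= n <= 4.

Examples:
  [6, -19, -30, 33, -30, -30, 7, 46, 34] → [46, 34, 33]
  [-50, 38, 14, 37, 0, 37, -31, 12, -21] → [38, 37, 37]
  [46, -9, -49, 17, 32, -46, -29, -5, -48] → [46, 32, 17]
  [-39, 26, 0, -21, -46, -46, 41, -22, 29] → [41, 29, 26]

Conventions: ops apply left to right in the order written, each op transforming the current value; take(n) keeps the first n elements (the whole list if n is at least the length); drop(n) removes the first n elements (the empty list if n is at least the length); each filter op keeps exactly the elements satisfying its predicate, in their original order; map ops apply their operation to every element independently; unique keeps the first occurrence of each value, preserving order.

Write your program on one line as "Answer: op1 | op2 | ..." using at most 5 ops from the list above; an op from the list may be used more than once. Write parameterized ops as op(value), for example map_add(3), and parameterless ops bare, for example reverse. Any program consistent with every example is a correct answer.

reverse | sort_desc | filter_gt(2) | take(3)

Check, running the answer program on each example:
  [6, -19, -30, 33, -30, -30, 7, 46, 34] -> [34, 46, 7, -30, -30, 33, -30, -19, 6] -> [46, 34, 33, 7, 6, -19, -30, -30, -30] -> [46, 34, 33, 7, 6] -> [46, 34, 33]
  [-50, 38, 14, 37, 0, 37, -31, 12, -21] -> [-21, 12, -31, 37, 0, 37, 14, 38, -50] -> [38, 37, 37, 14, 12, 0, -21, -31, -50] -> [38, 37, 37, 14, 12] -> [38, 37, 37]
  [46, -9, -49, 17, 32, -46, -29, -5, -48] -> [-48, -5, -29, -46, 32, 17, -49, -9, 46] -> [46, 32, 17, -5, -9, -29, -46, -48, -49] -> [46, 32, 17] -> [46, 32, 17]
  [-39, 26, 0, -21, -46, -46, 41, -22, 29] -> [29, -22, 41, -46, -46, -21, 0, 26, -39] -> [41, 29, 26, 0, -21, -22, -39, -46, -46] -> [41, 29, 26] -> [41, 29, 26]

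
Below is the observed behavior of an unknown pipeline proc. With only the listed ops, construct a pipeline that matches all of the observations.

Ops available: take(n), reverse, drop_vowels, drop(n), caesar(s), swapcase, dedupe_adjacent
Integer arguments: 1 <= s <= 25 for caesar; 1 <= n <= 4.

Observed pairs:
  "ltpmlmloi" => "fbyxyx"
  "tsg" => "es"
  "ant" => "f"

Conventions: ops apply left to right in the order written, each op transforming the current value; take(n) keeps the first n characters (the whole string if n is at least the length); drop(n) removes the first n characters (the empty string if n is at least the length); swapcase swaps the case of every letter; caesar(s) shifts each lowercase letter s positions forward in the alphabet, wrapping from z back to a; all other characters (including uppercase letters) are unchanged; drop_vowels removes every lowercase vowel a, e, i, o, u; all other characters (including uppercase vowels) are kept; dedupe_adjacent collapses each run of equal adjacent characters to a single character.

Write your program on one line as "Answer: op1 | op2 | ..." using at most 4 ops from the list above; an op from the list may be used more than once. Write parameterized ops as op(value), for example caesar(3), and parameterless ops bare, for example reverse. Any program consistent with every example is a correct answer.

drop_vowels | caesar(12) | drop(1)

Check, running the answer program on each example:
  "ltpmlmloi" -> "ltpmlml" -> "xfbyxyx" -> "fbyxyx"
  "tsg" -> "tsg" -> "fes" -> "es"
  "ant" -> "nt" -> "zf" -> "f"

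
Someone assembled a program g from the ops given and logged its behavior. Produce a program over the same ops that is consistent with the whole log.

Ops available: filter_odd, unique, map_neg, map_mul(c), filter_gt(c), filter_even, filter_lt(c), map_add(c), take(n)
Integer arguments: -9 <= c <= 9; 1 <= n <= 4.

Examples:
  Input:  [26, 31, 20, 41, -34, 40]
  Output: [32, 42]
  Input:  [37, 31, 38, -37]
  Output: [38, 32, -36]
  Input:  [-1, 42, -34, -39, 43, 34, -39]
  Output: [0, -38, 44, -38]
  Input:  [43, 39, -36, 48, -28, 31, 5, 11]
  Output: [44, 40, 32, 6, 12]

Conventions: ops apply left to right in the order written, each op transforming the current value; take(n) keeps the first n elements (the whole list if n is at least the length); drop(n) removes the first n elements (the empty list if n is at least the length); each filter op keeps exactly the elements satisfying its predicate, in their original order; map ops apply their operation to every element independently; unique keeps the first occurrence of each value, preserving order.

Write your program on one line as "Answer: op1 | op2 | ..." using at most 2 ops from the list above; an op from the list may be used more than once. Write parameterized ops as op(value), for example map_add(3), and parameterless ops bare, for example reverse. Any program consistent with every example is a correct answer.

filter_odd | map_add(1)

Check, running the answer program on each example:
  [26, 31, 20, 41, -34, 40] -> [31, 41] -> [32, 42]
  [37, 31, 38, -37] -> [37, 31, -37] -> [38, 32, -36]
  [-1, 42, -34, -39, 43, 34, -39] -> [-1, -39, 43, -39] -> [0, -38, 44, -38]
  [43, 39, -36, 48, -28, 31, 5, 11] -> [43, 39, 31, 5, 11] -> [44, 40, 32, 6, 12]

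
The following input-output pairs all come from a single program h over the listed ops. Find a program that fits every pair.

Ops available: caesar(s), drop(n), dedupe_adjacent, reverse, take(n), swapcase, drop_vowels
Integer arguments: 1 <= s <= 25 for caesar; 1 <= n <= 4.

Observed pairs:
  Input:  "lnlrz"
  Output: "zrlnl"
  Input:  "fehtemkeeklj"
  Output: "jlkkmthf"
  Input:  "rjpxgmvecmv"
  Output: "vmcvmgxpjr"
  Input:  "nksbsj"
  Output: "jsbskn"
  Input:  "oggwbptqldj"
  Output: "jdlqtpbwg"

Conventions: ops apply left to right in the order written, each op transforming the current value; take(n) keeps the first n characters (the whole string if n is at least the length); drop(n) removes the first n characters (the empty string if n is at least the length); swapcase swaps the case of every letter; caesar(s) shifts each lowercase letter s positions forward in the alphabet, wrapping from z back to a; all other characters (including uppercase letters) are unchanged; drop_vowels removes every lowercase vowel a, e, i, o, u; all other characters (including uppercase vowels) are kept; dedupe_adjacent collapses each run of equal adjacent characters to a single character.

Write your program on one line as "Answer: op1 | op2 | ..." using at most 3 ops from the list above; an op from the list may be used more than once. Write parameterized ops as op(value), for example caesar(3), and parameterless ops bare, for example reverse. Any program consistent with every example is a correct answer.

dedupe_adjacent | drop_vowels | reverse

Check, running the answer program on each example:
  "lnlrz" -> "lnlrz" -> "lnlrz" -> "zrlnl"
  "fehtemkeeklj" -> "fehtemkeklj" -> "fhtmkklj" -> "jlkkmthf"
  "rjpxgmvecmv" -> "rjpxgmvecmv" -> "rjpxgmvcmv" -> "vmcvmgxpjr"
  "nksbsj" -> "nksbsj" -> "nksbsj" -> "jsbskn"
  "oggwbptqldj" -> "ogwbptqldj" -> "gwbptqldj" -> "jdlqtpbwg"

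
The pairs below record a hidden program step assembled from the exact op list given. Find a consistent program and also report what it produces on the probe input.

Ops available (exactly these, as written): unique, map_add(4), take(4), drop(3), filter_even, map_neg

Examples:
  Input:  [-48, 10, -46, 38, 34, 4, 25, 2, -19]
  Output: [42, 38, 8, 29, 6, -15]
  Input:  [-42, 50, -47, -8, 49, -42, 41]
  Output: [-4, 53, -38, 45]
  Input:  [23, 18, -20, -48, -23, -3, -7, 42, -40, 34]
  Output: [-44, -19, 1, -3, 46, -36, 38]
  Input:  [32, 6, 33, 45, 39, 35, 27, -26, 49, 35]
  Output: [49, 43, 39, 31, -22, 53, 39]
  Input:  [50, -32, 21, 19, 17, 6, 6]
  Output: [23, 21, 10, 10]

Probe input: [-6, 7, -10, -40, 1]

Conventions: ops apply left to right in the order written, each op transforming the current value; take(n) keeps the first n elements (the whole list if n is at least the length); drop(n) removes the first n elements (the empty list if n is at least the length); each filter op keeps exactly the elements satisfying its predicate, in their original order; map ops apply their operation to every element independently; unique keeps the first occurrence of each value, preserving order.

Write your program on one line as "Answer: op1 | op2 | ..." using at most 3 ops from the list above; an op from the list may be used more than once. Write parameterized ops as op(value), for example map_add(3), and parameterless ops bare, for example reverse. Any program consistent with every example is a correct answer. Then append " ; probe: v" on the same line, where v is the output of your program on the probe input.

drop(3) | map_add(4) ; probe: [-36, 5]

Check, running the answer program on each example:
  [-48, 10, -46, 38, 34, 4, 25, 2, -19] -> [38, 34, 4, 25, 2, -19] -> [42, 38, 8, 29, 6, -15]
  [-42, 50, -47, -8, 49, -42, 41] -> [-8, 49, -42, 41] -> [-4, 53, -38, 45]
  [23, 18, -20, -48, -23, -3, -7, 42, -40, 34] -> [-48, -23, -3, -7, 42, -40, 34] -> [-44, -19, 1, -3, 46, -36, 38]
  [32, 6, 33, 45, 39, 35, 27, -26, 49, 35] -> [45, 39, 35, 27, -26, 49, 35] -> [49, 43, 39, 31, -22, 53, 39]
  [50, -32, 21, 19, 17, 6, 6] -> [19, 17, 6, 6] -> [23, 21, 10, 10]
  probe: [-6, 7, -10, -40, 1] -> [-40, 1] -> [-36, 5]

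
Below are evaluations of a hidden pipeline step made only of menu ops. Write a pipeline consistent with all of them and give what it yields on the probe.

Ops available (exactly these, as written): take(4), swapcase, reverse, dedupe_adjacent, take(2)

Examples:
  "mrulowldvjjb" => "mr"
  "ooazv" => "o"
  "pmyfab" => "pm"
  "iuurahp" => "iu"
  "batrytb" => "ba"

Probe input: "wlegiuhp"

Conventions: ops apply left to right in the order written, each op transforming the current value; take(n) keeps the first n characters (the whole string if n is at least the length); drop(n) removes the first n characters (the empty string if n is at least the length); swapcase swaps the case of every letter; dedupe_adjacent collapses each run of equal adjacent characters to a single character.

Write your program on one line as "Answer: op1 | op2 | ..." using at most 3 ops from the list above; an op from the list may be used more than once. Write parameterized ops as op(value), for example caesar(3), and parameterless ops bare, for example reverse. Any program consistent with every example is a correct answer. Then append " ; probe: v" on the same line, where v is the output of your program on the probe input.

take(2) | dedupe_adjacent ; probe: "wl"

Check, running the answer program on each example:
  "mrulowldvjjb" -> "mr" -> "mr"
  "ooazv" -> "oo" -> "o"
  "pmyfab" -> "pm" -> "pm"
  "iuurahp" -> "iu" -> "iu"
  "batrytb" -> "ba" -> "ba"
  probe: "wlegiuhp" -> "wl" -> "wl"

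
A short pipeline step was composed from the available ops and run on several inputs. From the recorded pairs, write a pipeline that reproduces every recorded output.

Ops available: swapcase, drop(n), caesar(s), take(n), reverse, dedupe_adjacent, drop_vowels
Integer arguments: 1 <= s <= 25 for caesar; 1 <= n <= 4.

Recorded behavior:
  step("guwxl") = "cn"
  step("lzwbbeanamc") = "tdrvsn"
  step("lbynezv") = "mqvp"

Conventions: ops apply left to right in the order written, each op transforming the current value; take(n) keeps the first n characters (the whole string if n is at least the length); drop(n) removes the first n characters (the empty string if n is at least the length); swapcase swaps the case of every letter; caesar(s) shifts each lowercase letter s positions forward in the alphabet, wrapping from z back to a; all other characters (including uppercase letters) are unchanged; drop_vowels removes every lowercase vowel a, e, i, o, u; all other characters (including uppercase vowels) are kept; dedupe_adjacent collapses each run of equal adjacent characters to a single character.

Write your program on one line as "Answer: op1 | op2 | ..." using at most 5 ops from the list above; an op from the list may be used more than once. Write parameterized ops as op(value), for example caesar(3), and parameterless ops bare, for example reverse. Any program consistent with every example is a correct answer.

caesar(17) | drop_vowels | drop(2) | dedupe_adjacent | reverse

Check, running the answer program on each example:
  "guwxl" -> "xlnoc" -> "xlnc" -> "nc" -> "nc" -> "cn"
  "lzwbbeanamc" -> "cqnssvrerdt" -> "cqnssvrrdt" -> "nssvrrdt" -> "nsvrdt" -> "tdrvsn"
  "lbynezv" -> "cspevqm" -> "cspvqm" -> "pvqm" -> "pvqm" -> "mqvp"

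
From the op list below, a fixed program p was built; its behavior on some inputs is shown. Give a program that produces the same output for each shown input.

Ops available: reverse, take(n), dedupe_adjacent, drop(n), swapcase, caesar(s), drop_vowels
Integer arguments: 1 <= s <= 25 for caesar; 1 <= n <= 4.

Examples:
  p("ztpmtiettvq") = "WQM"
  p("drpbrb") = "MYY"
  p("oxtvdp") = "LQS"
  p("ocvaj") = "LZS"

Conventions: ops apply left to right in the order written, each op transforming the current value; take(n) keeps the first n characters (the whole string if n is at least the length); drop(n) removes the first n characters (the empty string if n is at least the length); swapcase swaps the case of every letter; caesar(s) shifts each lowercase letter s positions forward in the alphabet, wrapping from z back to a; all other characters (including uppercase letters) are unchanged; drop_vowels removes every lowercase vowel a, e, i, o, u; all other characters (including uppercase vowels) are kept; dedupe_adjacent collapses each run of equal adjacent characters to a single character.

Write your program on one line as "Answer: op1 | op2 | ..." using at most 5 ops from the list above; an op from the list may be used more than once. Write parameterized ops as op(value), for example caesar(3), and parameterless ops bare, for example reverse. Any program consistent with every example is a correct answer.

caesar(23) | dedupe_adjacent | drop_vowels | take(3) | swapcase

Check, running the answer program on each example:
  "ztpmtiettvq" -> "wqmjqfbqqsn" -> "wqmjqfbqsn" -> "wqmjqfbqsn" -> "wqm" -> "WQM"
  "drpbrb" -> "aomyoy" -> "aomyoy" -> "myy" -> "myy" -> "MYY"
  "oxtvdp" -> "luqsam" -> "luqsam" -> "lqsm" -> "lqs" -> "LQS"
  "ocvaj" -> "lzsxg" -> "lzsxg" -> "lzsxg" -> "lzs" -> "LZS"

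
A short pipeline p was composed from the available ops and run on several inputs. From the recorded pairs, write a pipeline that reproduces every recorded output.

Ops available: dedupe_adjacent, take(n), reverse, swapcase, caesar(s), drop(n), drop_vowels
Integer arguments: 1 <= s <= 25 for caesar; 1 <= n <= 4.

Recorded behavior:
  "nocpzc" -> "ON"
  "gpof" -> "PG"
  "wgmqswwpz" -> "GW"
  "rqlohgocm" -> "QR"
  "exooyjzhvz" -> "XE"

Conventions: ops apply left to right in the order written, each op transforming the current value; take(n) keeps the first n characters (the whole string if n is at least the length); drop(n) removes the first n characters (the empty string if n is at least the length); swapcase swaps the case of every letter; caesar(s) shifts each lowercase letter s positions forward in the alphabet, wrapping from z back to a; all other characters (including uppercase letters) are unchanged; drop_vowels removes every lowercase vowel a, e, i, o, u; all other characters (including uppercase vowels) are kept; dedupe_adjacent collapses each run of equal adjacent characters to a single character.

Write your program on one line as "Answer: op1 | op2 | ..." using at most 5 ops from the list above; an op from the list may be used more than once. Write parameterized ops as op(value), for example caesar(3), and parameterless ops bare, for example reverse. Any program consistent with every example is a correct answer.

take(4) | swapcase | take(3) | reverse | drop(1)

Check, running the answer program on each example:
  "nocpzc" -> "nocp" -> "NOCP" -> "NOC" -> "CON" -> "ON"
  "gpof" -> "gpof" -> "GPOF" -> "GPO" -> "OPG" -> "PG"
  "wgmqswwpz" -> "wgmq" -> "WGMQ" -> "WGM" -> "MGW" -> "GW"
  "rqlohgocm" -> "rqlo" -> "RQLO" -> "RQL" -> "LQR" -> "QR"
  "exooyjzhvz" -> "exoo" -> "EXOO" -> "EXO" -> "OXE" -> "XE"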